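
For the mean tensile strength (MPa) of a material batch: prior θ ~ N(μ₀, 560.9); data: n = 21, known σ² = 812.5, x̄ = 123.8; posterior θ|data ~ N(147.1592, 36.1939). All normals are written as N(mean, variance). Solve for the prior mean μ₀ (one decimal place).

With known observation variance, the Normal–Normal posterior has precision τ_n = τ₀ + n/σ² and mean μ_n = (τ₀μ₀ + (n/σ²)x̄)/τ_n.
Here τ₀ = 1/560.9 = 0.001783 and τ_data = 21/812.5 = 0.025846, so τ_n = 0.027629.
Rearranging for μ₀: μ₀ = (μ_n·τ_n − τ_data·x̄)/τ₀ = (147.1592·0.027629 − 0.025846·123.8) / 0.001783 = 0.866127/0.001783 ≈ 485.8.

μ₀ = 485.8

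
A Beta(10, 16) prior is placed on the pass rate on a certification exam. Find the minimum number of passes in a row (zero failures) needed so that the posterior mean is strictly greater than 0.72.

k = 32

After k passes and 0 failures the posterior is Beta(10+k, 16), with mean (10+k)/(10+16+k).
Set (10+k)/(26+k) > 0.72 and solve: k > (0.72·26 − 10)/(1 − 0.72) = 31.143.
The smallest integer exceeding 31.143 is 32, and checking k=32: (42)/(58) = 0.7241 > 0.72.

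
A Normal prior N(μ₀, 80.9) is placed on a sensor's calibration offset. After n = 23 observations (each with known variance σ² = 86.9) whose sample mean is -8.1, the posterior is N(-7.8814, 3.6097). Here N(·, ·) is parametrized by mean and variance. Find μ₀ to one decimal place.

μ₀ = -3.2

The posterior mean is a precision-weighted average: μ_n = (τ₀μ₀ + τ_data·x̄)/(τ₀+τ_data), with τ₀=1/σ₀² and τ_data=n/σ².
Here τ₀ = 1/80.9 = 0.012361 and τ_data = 23/86.9 = 0.264672, so τ_n = 0.277033.
Rearranging for μ₀: μ₀ = (μ_n·τ_n − τ_data·x̄)/τ₀ = (-7.8814·0.277033 − 0.264672·-8.1) / 0.012361 = -0.039565/0.012361 ≈ -3.2.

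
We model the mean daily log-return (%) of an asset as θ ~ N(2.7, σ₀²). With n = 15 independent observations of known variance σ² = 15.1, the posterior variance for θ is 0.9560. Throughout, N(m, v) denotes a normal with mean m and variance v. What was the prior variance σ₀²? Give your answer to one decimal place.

σ₀² = 19.0

For the Normal–Normal model with known σ², precisions add: τ_n = τ₀ + n/σ².
So 1/σ₀² = 1/0.9560 − 15/15.1 = 1.046025 − 0.993377 = 0.052648.
Hence σ₀² = 1/0.052648 ≈ 19.0.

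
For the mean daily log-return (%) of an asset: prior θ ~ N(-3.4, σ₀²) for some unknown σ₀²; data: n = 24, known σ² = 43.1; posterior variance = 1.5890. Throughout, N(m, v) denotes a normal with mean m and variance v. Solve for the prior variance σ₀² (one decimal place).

Posterior precision equals prior precision plus data precision: 1/σ_n² = 1/σ₀² + n/σ².
So 1/σ₀² = 1/1.5890 − 24/43.1 = 0.629327 − 0.556845 = 0.072482.
Hence σ₀² = 1/0.072482 ≈ 13.8.

σ₀² = 13.8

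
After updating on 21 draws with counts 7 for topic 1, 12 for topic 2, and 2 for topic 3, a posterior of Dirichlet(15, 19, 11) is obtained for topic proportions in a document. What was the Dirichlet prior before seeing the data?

Dirichlet(8, 7, 9)

For a Dirichlet(α) prior with multinomial counts c, the posterior is Dirichlet(α + c) componentwise.
Subtract each count from the matching posterior parameter: 15−7=8, 19−12=7, 11−2=9.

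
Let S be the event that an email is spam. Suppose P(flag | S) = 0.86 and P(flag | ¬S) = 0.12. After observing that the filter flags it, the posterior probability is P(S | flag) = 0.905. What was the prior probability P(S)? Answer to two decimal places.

P(S) = 0.57

In odds form, posterior odds = prior odds × likelihood ratio, so prior odds = posterior odds ÷ LR.
Posterior odds = 0.905/(1−0.905) = 9.5263. LR = 0.86/0.12 = 7.1667.
Prior odds = 9.5263/7.1667 = 1.3292, so P(S) = 1.3292/(1+1.3292) ≈ 0.57.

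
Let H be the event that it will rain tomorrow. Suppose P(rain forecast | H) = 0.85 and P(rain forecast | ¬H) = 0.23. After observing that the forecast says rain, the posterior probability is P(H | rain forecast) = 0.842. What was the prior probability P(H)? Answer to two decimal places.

Bayes' rule in odds form gives O(H|E) = O(H)·[P(E|H)/P(E|¬H)], hence O(H) = O(H|E)/LR.
Posterior odds = 0.842/(1−0.842) = 5.3291. LR = 0.85/0.23 = 3.6957.
Prior odds = 5.3291/3.6957 = 1.4420, so P(H) = 1.4420/(1+1.4420) ≈ 0.59.

P(H) = 0.59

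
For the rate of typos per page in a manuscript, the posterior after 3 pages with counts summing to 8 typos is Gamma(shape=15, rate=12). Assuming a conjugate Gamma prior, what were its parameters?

Gamma–Poisson conjugacy: posterior shape = α + Σxᵢ, posterior rate = β + n.
So α = 15 − 8 = 7 and β = 12 − 3 = 9.

Gamma(shape=7, rate=9)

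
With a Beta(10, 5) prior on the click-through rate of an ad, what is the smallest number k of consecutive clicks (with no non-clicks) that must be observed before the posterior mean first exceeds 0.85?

After k clicks and 0 non-clicks the posterior is Beta(10+k, 5), with mean (10+k)/(10+5+k).
Set (10+k)/(15+k) > 0.85 and solve: k > (0.85·15 − 10)/(1 − 0.85) = 18.333.
The smallest integer exceeding 18.333 is 19, and checking k=19: (29)/(34) = 0.8529 > 0.85.

k = 19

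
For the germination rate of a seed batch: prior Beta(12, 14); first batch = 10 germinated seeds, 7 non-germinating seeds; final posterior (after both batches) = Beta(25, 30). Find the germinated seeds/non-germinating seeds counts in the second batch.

Sequential conjugate updates are equivalent to a single update on the pooled data, so total successes = posterior α − prior α and total failures = posterior β − prior β.
Total across both batches: 25−12=13 germinated seeds, 30−14=16 non-germinating seeds.
Subtract the first batch: 13−10=3 germinated seeds and 16−7=9 non-germinating seeds.

3 germinated seeds and 9 non-germinating seeds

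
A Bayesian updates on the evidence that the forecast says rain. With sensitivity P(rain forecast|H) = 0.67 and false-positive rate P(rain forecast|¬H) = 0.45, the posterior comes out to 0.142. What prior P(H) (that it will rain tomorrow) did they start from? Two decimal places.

Bayes' rule in odds form gives O(H|E) = O(H)·[P(E|H)/P(E|¬H)], hence O(H) = O(H|E)/LR.
Posterior odds = 0.142/(1−0.142) = 0.1655. LR = 0.67/0.45 = 1.4889.
Prior odds = 0.1655/1.4889 = 0.1112, so P(H) = 0.1112/(1+0.1112) ≈ 0.10.

P(H) = 0.10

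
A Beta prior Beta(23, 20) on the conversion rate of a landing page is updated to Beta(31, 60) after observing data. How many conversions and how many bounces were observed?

8 conversions and 40 bounces

Beta is conjugate to the binomial likelihood: posterior = Beta(a+s, b+f).
Match parameters: s=31−23=8, f=60−20=40.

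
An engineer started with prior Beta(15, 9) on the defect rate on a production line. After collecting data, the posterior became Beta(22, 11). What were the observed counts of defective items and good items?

Beta is conjugate to the binomial likelihood: posterior = Beta(α+s, β+f).
So s = 22 − 15 = 7 and f = 11 − 9 = 2.

7 defective items and 2 good items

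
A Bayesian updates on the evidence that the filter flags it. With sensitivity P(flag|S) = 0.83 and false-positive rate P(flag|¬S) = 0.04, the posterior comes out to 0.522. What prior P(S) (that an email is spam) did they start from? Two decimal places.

P(S) = 0.05

In odds form, posterior odds = prior odds × likelihood ratio, so prior odds = posterior odds ÷ LR.
Posterior odds = 0.522/(1−0.522) = 1.0921. LR = 0.83/0.04 = 20.7500.
Prior odds = 1.0921/20.7500 = 0.0526, so P(S) = 0.0526/(1+0.0526) ≈ 0.05.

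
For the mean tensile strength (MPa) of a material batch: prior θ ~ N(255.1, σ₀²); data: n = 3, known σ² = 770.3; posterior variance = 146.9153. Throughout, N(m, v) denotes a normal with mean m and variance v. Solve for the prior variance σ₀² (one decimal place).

σ₀² = 343.4

Posterior precision equals prior precision plus data precision: 1/σ_n² = 1/σ₀² + n/σ².
So 1/σ₀² = 1/146.9153 − 3/770.3 = 0.006807 − 0.003895 = 0.002912.
Hence σ₀² = 1/0.002912 ≈ 343.4.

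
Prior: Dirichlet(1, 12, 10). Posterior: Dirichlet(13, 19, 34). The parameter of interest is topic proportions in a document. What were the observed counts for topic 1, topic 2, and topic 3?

counts (12, 7, 24)

For a Dirichlet(α) prior with multinomial counts c, the posterior is Dirichlet(α + c) componentwise.
Counts are posterior − prior componentwise: 13−1=12, 19−12=7, 34−10=24.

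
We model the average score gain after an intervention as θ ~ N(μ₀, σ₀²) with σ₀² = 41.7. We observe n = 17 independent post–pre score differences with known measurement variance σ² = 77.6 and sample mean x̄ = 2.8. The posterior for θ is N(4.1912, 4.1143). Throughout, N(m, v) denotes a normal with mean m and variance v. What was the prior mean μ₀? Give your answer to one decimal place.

μ₀ = 16.9

The posterior mean is a precision-weighted average: μ_n = (τ₀μ₀ + τ_data·x̄)/(τ₀+τ_data), with τ₀=1/σ₀² and τ_data=n/σ².
Here τ₀ = 1/41.7 = 0.023981 and τ_data = 17/77.6 = 0.219072, so τ_n = 0.243053.
Rearranging for μ₀: μ₀ = (μ_n·τ_n − τ_data·x̄)/τ₀ = (4.1912·0.243053 − 0.219072·2.8) / 0.023981 = 0.405282/0.023981 ≈ 16.9.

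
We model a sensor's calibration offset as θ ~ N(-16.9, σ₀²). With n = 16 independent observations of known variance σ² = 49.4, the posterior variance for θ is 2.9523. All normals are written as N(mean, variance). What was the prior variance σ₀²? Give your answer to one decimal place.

σ₀² = 67.4

Posterior precision equals prior precision plus data precision: 1/σ_n² = 1/σ₀² + n/σ².
So 1/σ₀² = 1/2.9523 − 16/49.4 = 0.338719 − 0.323887 = 0.014832.
Hence σ₀² = 1/0.014832 ≈ 67.4.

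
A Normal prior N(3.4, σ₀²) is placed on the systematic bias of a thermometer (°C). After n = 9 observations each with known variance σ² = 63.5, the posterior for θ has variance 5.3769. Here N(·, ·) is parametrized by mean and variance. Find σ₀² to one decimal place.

σ₀² = 22.6

For the Normal–Normal model with known σ², precisions add: τ_n = τ₀ + n/σ².
So 1/σ₀² = 1/5.3769 − 9/63.5 = 0.185981 − 0.141732 = 0.044249.
Hence σ₀² = 1/0.044249 ≈ 22.6.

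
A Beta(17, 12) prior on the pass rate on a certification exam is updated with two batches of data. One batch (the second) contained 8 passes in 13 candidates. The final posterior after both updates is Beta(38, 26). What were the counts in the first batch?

13 passes and 9 failures

Sequential conjugate updates are equivalent to a single update on the pooled data, so total successes = posterior α − prior α and total failures = posterior β − prior β.
Total across both batches: 38−17=21 passes, 26−12=14 failures.
Subtract the second batch: 21−8=13 passes and 14−5=9 failures.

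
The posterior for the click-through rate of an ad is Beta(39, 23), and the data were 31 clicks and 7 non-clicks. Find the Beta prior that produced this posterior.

Beta(8, 16)

Beta is conjugate to the binomial likelihood: posterior = Beta(a+s, b+f).
So a = 39 − 31 = 8 and b = 23 − 7 = 16.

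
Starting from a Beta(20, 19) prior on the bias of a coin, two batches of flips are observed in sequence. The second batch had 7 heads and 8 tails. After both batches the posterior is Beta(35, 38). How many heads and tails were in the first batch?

8 heads and 11 tails

Because Beta–binomial updating is additive in the counts, the combined data contributed (α_post−α_prior, β_post−β_prior) successes and failures.
Total across both batches: 35−20=15 heads, 38−19=19 tails.
Subtract the second batch: 15−7=8 heads and 19−8=11 tails.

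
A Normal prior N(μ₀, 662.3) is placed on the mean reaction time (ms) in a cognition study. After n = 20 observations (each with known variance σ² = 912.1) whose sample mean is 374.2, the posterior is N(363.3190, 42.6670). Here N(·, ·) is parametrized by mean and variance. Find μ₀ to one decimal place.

μ₀ = 205.3

With known observation variance, the Normal–Normal posterior has precision τ_n = τ₀ + n/σ² and mean μ_n = (τ₀μ₀ + (n/σ²)x̄)/τ_n.
Here τ₀ = 1/662.3 = 0.001510 and τ_data = 20/912.1 = 0.021927, so τ_n = 0.023437.
Rearranging for μ₀: μ₀ = (μ_n·τ_n − τ_data·x̄)/τ₀ = (363.3190·0.023437 − 0.021927·374.2) / 0.001510 = 0.310024/0.001510 ≈ 205.3.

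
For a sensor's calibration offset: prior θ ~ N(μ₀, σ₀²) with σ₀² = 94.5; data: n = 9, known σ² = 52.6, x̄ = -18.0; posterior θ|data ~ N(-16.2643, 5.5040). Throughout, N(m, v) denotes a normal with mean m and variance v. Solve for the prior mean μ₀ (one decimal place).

With known observation variance, the Normal–Normal posterior has precision τ_n = τ₀ + n/σ² and mean μ_n = (τ₀μ₀ + (n/σ²)x̄)/τ_n.
Here τ₀ = 1/94.5 = 0.010582 and τ_data = 9/52.6 = 0.171103, so τ_n = 0.181685.
Rearranging for μ₀: μ₀ = (μ_n·τ_n − τ_data·x̄)/τ₀ = (-16.2643·0.181685 − 0.171103·-18.0) / 0.010582 = 0.124875/0.010582 ≈ 11.8.

μ₀ = 11.8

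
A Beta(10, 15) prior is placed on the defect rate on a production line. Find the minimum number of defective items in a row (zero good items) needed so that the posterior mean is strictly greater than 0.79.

k = 47

After k defective items and 0 good items the posterior is Beta(10+k, 15), with mean (10+k)/(10+15+k).
Set (10+k)/(25+k) > 0.79 and solve: k > (0.79·25 − 10)/(1 − 0.79) = 46.429.
The smallest integer exceeding 46.429 is 47.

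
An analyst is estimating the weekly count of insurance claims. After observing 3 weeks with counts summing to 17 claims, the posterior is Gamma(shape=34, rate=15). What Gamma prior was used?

Gamma(shape=17, rate=12)

A Gamma(α, β) prior (rate parametrization) on a Poisson rate with n observations summing to S gives posterior Gamma(α+S, β+n).
So α = 34 − 17 = 17 and β = 15 − 3 = 12.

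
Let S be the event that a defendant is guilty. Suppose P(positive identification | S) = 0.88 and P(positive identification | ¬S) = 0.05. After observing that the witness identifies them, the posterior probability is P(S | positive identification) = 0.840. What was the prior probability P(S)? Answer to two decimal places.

In odds form, posterior odds = prior odds × likelihood ratio, so prior odds = posterior odds ÷ LR.
Posterior odds = 0.840/(1−0.840) = 5.2500. LR = 0.88/0.05 = 17.6000.
Prior odds = 5.2500/17.6000 = 0.2983, so P(S) = 0.2983/(1+0.2983) ≈ 0.23.

P(S) = 0.23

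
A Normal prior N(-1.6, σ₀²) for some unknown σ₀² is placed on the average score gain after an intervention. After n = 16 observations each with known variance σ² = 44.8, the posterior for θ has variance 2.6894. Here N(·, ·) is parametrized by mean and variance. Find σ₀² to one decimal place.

σ₀² = 68.1

For the Normal–Normal model with known σ², precisions add: τ_n = τ₀ + n/σ².
So 1/σ₀² = 1/2.6894 − 16/44.8 = 0.371830 − 0.357143 = 0.014687.
Hence σ₀² = 1/0.014687 ≈ 68.1.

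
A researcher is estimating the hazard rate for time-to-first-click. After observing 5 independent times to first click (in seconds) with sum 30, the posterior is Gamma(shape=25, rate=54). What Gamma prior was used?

Gamma–exponential conjugacy: posterior shape = α + n, posterior rate = β + Σtᵢ.
So α = 25 − 5 = 20 and β = 54 − 30 = 24.

Gamma(shape=20, rate=24)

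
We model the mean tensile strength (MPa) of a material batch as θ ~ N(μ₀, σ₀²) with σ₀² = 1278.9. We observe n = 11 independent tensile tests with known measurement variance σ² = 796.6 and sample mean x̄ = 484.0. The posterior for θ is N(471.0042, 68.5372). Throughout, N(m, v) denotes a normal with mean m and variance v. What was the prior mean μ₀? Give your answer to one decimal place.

μ₀ = 241.5

The posterior mean is a precision-weighted average: μ_n = (τ₀μ₀ + τ_data·x̄)/(τ₀+τ_data), with τ₀=1/σ₀² and τ_data=n/σ².
Here τ₀ = 1/1278.9 = 0.000782 and τ_data = 11/796.6 = 0.013809, so τ_n = 0.014591.
Rearranging for μ₀: μ₀ = (μ_n·τ_n − τ_data·x̄)/τ₀ = (471.0042·0.014591 − 0.013809·484.0) / 0.000782 = 0.188866/0.000782 ≈ 241.5.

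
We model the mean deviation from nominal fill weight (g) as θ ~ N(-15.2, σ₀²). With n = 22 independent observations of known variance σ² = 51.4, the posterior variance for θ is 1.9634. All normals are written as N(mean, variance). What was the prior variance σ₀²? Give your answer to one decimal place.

σ₀² = 12.3

For the Normal–Normal model with known σ², precisions add: τ_n = τ₀ + n/σ².
So 1/σ₀² = 1/1.9634 − 22/51.4 = 0.509321 − 0.428016 = 0.081305.
Hence σ₀² = 1/0.081305 ≈ 12.3.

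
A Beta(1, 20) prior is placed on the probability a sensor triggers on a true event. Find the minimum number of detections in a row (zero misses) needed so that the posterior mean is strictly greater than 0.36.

After k detections and 0 misses the posterior is Beta(1+k, 20), with mean (1+k)/(1+20+k).
Set (1+k)/(21+k) > 0.36 and solve: k > (0.36·21 − 1)/(1 − 0.36) = 10.250.
The smallest integer exceeding 10.250 is 11, and checking k=11: (12)/(32) = 0.3750 > 0.36.

k = 11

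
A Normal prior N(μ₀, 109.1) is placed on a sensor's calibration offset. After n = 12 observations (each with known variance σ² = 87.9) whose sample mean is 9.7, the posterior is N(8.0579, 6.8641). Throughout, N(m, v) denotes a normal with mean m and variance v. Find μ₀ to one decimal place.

μ₀ = -16.4

With known observation variance, the Normal–Normal posterior has precision τ_n = τ₀ + n/σ² and mean μ_n = (τ₀μ₀ + (n/σ²)x̄)/τ_n.
Here τ₀ = 1/109.1 = 0.009166 and τ_data = 12/87.9 = 0.136519, so τ_n = 0.145685.
Rearranging for μ₀: μ₀ = (μ_n·τ_n − τ_data·x̄)/τ₀ = (8.0579·0.145685 − 0.136519·9.7) / 0.009166 = -0.150319/0.009166 ≈ -16.4.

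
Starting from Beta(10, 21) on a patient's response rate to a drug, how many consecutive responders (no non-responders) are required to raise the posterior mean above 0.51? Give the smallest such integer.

k = 12

After k responders and 0 non-responders the posterior is Beta(10+k, 21), with mean (10+k)/(10+21+k).
Set (10+k)/(31+k) > 0.51 and solve: k > (0.51·31 − 10)/(1 − 0.51) = 11.857.
The smallest integer exceeding 11.857 is 12, and checking k=12: (22)/(43) = 0.5116 > 0.51.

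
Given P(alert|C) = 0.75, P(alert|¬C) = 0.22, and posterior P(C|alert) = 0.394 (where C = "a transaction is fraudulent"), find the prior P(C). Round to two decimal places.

In odds form, posterior odds = prior odds × likelihood ratio, so prior odds = posterior odds ÷ LR.
Posterior odds = 0.394/(1−0.394) = 0.6502. LR = 0.75/0.22 = 3.4091.
Prior odds = 0.6502/3.4091 = 0.1907, so P(C) = 0.1907/(1+0.1907) ≈ 0.16.

P(C) = 0.16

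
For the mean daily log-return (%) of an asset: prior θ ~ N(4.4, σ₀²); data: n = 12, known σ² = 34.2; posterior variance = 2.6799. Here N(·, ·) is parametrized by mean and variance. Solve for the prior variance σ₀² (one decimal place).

σ₀² = 44.9

For the Normal–Normal model with known σ², precisions add: τ_n = τ₀ + n/σ².
So 1/σ₀² = 1/2.6799 − 12/34.2 = 0.373148 − 0.350877 = 0.022271.
Hence σ₀² = 1/0.022271 ≈ 44.9.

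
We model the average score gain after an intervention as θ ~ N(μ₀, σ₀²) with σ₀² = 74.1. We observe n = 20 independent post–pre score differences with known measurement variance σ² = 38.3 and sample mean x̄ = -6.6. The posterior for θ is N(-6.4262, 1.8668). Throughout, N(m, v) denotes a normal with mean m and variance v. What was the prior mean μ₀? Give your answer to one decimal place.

The posterior mean is a precision-weighted average: μ_n = (τ₀μ₀ + τ_data·x̄)/(τ₀+τ_data), with τ₀=1/σ₀² and τ_data=n/σ².
Here τ₀ = 1/74.1 = 0.013495 and τ_data = 20/38.3 = 0.522193, so τ_n = 0.535688.
Rearranging for μ₀: μ₀ = (μ_n·τ_n − τ_data·x̄)/τ₀ = (-6.4262·0.535688 − 0.522193·-6.6) / 0.013495 = 0.004036/0.013495 ≈ 0.3.

μ₀ = 0.3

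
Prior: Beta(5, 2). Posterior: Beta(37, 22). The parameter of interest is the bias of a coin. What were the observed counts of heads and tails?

Under Beta–binomial conjugacy the posterior parameters are (a+s, b+f).
So s = 37 − 5 = 32 and f = 22 − 2 = 20.

32 heads and 20 tails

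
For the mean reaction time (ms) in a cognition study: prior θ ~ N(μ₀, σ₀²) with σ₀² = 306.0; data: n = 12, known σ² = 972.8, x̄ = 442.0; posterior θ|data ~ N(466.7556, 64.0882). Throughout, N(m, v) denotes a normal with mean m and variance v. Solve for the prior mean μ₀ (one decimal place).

μ₀ = 560.2

The posterior mean is a precision-weighted average: μ_n = (τ₀μ₀ + τ_data·x̄)/(τ₀+τ_data), with τ₀=1/σ₀² and τ_data=n/σ².
Here τ₀ = 1/306.0 = 0.003268 and τ_data = 12/972.8 = 0.012336, so τ_n = 0.015604.
Rearranging for μ₀: μ₀ = (μ_n·τ_n − τ_data·x̄)/τ₀ = (466.7556·0.015604 − 0.012336·442.0) / 0.003268 = 1.830742/0.003268 ≈ 560.2.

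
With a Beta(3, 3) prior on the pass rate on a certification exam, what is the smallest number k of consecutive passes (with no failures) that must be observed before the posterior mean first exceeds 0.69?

After k passes and 0 failures the posterior is Beta(3+k, 3), with mean (3+k)/(3+3+k).
Set (3+k)/(6+k) > 0.69 and solve: k > (0.69·6 − 3)/(1 − 0.69) = 3.677.
The smallest integer exceeding 3.677 is 4, and checking k=4: (7)/(10) = 0.7000 > 0.69.

k = 4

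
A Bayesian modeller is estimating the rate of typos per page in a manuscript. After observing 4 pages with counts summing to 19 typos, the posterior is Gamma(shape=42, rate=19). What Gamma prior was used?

Gamma(shape=23, rate=15)

Gamma–Poisson conjugacy: posterior shape = α + Σxᵢ, posterior rate = β + n.
So α = 42 − 19 = 23 and β = 19 − 4 = 15.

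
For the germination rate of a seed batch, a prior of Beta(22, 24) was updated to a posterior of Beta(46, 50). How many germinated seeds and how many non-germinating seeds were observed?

24 germinated seeds and 26 non-germinating seeds

Beta is conjugate to the binomial likelihood: posterior = Beta(α+s, β+f).
So s = 46 − 22 = 24 and f = 50 − 24 = 26.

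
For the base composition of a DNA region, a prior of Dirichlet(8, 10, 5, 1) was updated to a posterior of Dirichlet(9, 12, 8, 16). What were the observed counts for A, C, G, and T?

counts (1, 2, 3, 15)

For a Dirichlet(α) prior with multinomial counts c, the posterior is Dirichlet(α + c) componentwise.
Counts are posterior − prior componentwise: 9−8=1, 12−10=2, 8−5=3, 16−1=15.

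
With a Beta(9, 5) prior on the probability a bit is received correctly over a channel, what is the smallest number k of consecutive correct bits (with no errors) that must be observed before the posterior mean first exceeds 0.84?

k = 18

After k correct bits and 0 errors the posterior is Beta(9+k, 5), with mean (9+k)/(9+5+k).
Set (9+k)/(14+k) > 0.84 and solve: k > (0.84·14 − 9)/(1 − 0.84) = 17.250.
The smallest integer exceeding 17.250 is 18.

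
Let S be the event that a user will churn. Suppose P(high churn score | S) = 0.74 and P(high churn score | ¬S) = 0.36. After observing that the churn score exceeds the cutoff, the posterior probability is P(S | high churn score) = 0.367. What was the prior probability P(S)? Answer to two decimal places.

Bayes' rule in odds form gives O(S|E) = O(S)·[P(E|S)/P(E|¬S)], hence O(S) = O(S|E)/LR.
Posterior odds = 0.367/(1−0.367) = 0.5798. LR = 0.74/0.36 = 2.0556.
Prior odds = 0.5798/2.0556 = 0.2821, so P(S) = 0.2821/(1+0.2821) ≈ 0.22.

P(S) = 0.22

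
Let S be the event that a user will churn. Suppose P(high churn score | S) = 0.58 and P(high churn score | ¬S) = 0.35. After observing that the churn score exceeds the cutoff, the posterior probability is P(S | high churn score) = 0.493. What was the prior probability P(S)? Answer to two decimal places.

Bayes' rule in odds form gives O(S|E) = O(S)·[P(E|S)/P(E|¬S)], hence O(S) = O(S|E)/LR.
Posterior odds = 0.493/(1−0.493) = 0.9724. LR = 0.58/0.35 = 1.6571.
Prior odds = 0.9724/1.6571 = 0.5868, so P(S) = 0.5868/(1+0.5868) ≈ 0.37.

P(S) = 0.37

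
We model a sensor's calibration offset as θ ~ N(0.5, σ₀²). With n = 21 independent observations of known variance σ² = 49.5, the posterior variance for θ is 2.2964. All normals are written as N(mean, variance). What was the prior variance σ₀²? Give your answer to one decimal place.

Posterior precision equals prior precision plus data precision: 1/σ_n² = 1/σ₀² + n/σ².
So 1/σ₀² = 1/2.2964 − 21/49.5 = 0.435464 − 0.424242 = 0.011222.
Hence σ₀² = 1/0.011222 ≈ 89.1.

σ₀² = 89.1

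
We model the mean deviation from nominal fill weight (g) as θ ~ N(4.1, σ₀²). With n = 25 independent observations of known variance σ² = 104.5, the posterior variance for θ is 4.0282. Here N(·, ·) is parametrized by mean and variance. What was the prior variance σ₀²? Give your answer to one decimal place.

For the Normal–Normal model with known σ², precisions add: τ_n = τ₀ + n/σ².
So 1/σ₀² = 1/4.0282 − 25/104.5 = 0.248250 − 0.239234 = 0.009016.
Hence σ₀² = 1/0.009016 ≈ 110.9.

σ₀² = 110.9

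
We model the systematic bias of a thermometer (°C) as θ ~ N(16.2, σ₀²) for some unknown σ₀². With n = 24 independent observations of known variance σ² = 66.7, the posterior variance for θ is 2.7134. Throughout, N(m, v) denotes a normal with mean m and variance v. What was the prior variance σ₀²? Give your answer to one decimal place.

σ₀² = 114.7

Posterior precision equals prior precision plus data precision: 1/σ_n² = 1/σ₀² + n/σ².
So 1/σ₀² = 1/2.7134 − 24/66.7 = 0.368541 − 0.359820 = 0.008721.
Hence σ₀² = 1/0.008721 ≈ 114.7.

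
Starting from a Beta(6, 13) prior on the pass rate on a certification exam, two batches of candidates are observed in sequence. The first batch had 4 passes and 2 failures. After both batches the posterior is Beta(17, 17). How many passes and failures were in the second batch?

Because Beta–binomial updating is additive in the counts, the combined data contributed (α_post−α_prior, β_post−β_prior) successes and failures.
Total across both batches: 17−6=11 passes, 17−13=4 failures.
Subtract the first batch: 11−4=7 passes and 4−2=2 failures.

7 passes and 2 failures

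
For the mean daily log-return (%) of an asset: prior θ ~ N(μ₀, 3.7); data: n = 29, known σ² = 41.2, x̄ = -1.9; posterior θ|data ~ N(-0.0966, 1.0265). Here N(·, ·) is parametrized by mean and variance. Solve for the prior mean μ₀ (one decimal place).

μ₀ = 4.6

The posterior mean is a precision-weighted average: μ_n = (τ₀μ₀ + τ_data·x̄)/(τ₀+τ_data), with τ₀=1/σ₀² and τ_data=n/σ².
Here τ₀ = 1/3.7 = 0.270270 and τ_data = 29/41.2 = 0.703883, so τ_n = 0.974153.
Rearranging for μ₀: μ₀ = (μ_n·τ_n − τ_data·x̄)/τ₀ = (-0.0966·0.974153 − 0.703883·-1.9) / 0.270270 = 1.243275/0.270270 ≈ 4.6.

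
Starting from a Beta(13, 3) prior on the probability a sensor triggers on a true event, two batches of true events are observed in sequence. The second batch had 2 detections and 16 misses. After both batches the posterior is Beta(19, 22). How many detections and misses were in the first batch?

Because Beta–binomial updating is additive in the counts, the combined data contributed (α_post−α_prior, β_post−β_prior) successes and failures.
Total across both batches: 19−13=6 detections, 22−3=19 misses.
Subtract the second batch: 6−2=4 detections and 19−16=3 misses.

4 detections and 3 misses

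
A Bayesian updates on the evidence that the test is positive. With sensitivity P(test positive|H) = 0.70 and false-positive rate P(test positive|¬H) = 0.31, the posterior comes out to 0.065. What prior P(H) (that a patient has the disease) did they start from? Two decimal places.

Bayes' rule in odds form gives O(H|E) = O(H)·[P(E|H)/P(E|¬H)], hence O(H) = O(H|E)/LR.
Posterior odds = 0.065/(1−0.065) = 0.0695. LR = 0.70/0.31 = 2.2581.
Prior odds = 0.0695/2.2581 = 0.0308, so P(H) = 0.0308/(1+0.0308) ≈ 0.03.

P(H) = 0.03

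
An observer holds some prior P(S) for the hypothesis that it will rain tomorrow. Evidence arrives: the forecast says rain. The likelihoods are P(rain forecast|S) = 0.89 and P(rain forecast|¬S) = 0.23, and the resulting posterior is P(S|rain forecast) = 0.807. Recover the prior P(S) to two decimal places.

Bayes' rule in odds form gives O(S|E) = O(S)·[P(E|S)/P(E|¬S)], hence O(S) = O(S|E)/LR.
Posterior odds = 0.807/(1−0.807) = 4.1813. LR = 0.89/0.23 = 3.8696.
Prior odds = 4.1813/3.8696 = 1.0806, so P(S) = 1.0806/(1+1.0806) ≈ 0.52.

P(S) = 0.52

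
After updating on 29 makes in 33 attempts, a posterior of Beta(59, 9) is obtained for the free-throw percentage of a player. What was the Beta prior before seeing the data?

A Beta(α, β) prior with s successes and f failures in binomial data gives a Beta(α+s, β+f) posterior.
So α = 59 − 29 = 30 and β = 9 − 4 = 5.

Beta(30, 5)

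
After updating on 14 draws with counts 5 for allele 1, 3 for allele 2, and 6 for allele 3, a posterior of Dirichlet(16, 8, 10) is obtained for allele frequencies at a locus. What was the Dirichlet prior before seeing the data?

Dirichlet(11, 5, 4)

For a Dirichlet(α) prior with multinomial counts c, the posterior is Dirichlet(α + c) componentwise.
Subtract each count from the matching posterior parameter: 16−5=11, 8−3=5, 10−6=4.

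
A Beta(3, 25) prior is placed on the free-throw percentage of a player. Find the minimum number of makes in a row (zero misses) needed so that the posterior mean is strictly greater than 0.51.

After k makes and 0 misses the posterior is Beta(3+k, 25), with mean (3+k)/(3+25+k).
Set (3+k)/(28+k) > 0.51 and solve: k > (0.51·28 − 3)/(1 − 0.51) = 23.020.
The smallest integer exceeding 23.020 is 24.

k = 24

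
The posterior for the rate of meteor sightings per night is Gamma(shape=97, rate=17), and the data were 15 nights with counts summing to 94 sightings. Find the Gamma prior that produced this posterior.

Gamma–Poisson conjugacy: posterior shape = α + Σxᵢ, posterior rate = β + n.
So α = 97 − 94 = 3 and β = 17 − 15 = 2.

Gamma(shape=3, rate=2)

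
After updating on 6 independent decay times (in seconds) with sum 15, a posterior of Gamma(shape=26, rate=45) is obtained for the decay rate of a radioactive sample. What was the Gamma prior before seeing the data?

Gamma(shape=20, rate=30)

For an exponential likelihood with a Gamma(α, β) prior on the rate, n observations with total T give posterior Gamma(α+n, β+T).
So α = 26 − 6 = 20 and β = 45 − 15 = 30.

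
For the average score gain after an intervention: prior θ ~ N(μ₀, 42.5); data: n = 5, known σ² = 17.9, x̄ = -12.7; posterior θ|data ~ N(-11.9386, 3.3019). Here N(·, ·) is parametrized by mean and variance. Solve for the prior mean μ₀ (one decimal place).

μ₀ = -2.9

The posterior mean is a precision-weighted average: μ_n = (τ₀μ₀ + τ_data·x̄)/(τ₀+τ_data), with τ₀=1/σ₀² and τ_data=n/σ².
Here τ₀ = 1/42.5 = 0.023529 and τ_data = 5/17.9 = 0.279330, so τ_n = 0.302859.
Rearranging for μ₀: μ₀ = (μ_n·τ_n − τ_data·x̄)/τ₀ = (-11.9386·0.302859 − 0.279330·-12.7) / 0.023529 = -0.068221/0.023529 ≈ -2.9.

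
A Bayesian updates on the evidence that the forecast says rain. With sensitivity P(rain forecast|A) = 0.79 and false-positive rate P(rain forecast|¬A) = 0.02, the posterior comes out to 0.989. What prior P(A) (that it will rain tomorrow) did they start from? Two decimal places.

In odds form, posterior odds = prior odds × likelihood ratio, so prior odds = posterior odds ÷ LR.
Posterior odds = 0.989/(1−0.989) = 89.9091. LR = 0.79/0.02 = 39.5000.
Prior odds = 89.9091/39.5000 = 2.2762, so P(A) = 2.2762/(1+2.2762) ≈ 0.69.

P(A) = 0.69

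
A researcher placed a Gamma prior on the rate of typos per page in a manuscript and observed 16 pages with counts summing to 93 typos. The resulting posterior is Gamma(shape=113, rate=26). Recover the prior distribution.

Gamma(shape=20, rate=10)

A Gamma(α, β) prior (rate parametrization) on a Poisson rate with n observations summing to S gives posterior Gamma(α+S, β+n).
So α = 113 − 93 = 20 and β = 26 − 16 = 10.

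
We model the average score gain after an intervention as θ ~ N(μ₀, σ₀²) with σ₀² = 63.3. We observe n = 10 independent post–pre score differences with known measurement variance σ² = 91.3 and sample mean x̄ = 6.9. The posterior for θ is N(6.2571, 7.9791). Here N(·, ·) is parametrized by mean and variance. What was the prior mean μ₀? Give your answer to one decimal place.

μ₀ = 1.8

With known observation variance, the Normal–Normal posterior has precision τ_n = τ₀ + n/σ² and mean μ_n = (τ₀μ₀ + (n/σ²)x̄)/τ_n.
Here τ₀ = 1/63.3 = 0.015798 and τ_data = 10/91.3 = 0.109529, so τ_n = 0.125327.
Rearranging for μ₀: μ₀ = (μ_n·τ_n − τ_data·x̄)/τ₀ = (6.2571·0.125327 − 0.109529·6.9) / 0.015798 = 0.028433/0.015798 ≈ 1.8.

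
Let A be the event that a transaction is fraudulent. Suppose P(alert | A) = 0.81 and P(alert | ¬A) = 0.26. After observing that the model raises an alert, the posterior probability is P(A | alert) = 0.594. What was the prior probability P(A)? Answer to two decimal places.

In odds form, posterior odds = prior odds × likelihood ratio, so prior odds = posterior odds ÷ LR.
Posterior odds = 0.594/(1−0.594) = 1.4631. LR = 0.81/0.26 = 3.1154.
Prior odds = 1.4631/3.1154 = 0.4696, so P(A) = 0.4696/(1+0.4696) ≈ 0.32.

P(A) = 0.32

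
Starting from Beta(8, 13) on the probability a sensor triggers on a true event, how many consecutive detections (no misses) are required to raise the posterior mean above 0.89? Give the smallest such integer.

After k detections and 0 misses the posterior is Beta(8+k, 13), with mean (8+k)/(8+13+k).
Set (8+k)/(21+k) > 0.89 and solve: k > (0.89·21 − 8)/(1 − 0.89) = 97.182.
The smallest integer exceeding 97.182 is 98, and checking k=98: (106)/(119) = 0.8908 > 0.89.

k = 98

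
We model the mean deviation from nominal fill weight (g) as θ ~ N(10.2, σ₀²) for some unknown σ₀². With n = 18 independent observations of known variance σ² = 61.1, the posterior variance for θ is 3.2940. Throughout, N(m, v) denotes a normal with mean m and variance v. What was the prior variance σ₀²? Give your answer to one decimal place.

σ₀² = 111.3

For the Normal–Normal model with known σ², precisions add: τ_n = τ₀ + n/σ².
So 1/σ₀² = 1/3.2940 − 18/61.1 = 0.303582 − 0.294599 = 0.008983.
Hence σ₀² = 1/0.008983 ≈ 111.3.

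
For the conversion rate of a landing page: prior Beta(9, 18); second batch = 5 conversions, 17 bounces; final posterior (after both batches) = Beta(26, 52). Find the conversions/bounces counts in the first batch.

12 conversions and 17 bounces

Because Beta–binomial updating is additive in the counts, the combined data contributed (α_post−α_prior, β_post−β_prior) successes and failures.
Total across both batches: 26−9=17 conversions, 52−18=34 bounces.
Subtract the second batch: 17−5=12 conversions and 34−17=17 bounces.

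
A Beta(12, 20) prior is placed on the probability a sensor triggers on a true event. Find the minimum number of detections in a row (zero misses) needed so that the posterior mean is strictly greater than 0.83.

After k detections and 0 misses the posterior is Beta(12+k, 20), with mean (12+k)/(12+20+k).
Set (12+k)/(32+k) > 0.83 and solve: k > (0.83·32 − 12)/(1 − 0.83) = 85.647.
The smallest integer exceeding 85.647 is 86.

k = 86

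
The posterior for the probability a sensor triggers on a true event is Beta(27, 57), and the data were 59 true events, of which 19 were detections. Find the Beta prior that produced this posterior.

Beta(8, 17)

Under Beta–binomial conjugacy the posterior parameters are (a+s, b+f).
So a = 27 − 19 = 8 and b = 57 − 40 = 17.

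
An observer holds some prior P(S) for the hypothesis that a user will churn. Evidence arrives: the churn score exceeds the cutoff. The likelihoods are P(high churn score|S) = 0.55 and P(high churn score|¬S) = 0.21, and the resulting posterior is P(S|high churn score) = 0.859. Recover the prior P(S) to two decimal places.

Bayes' rule in odds form gives O(S|E) = O(S)·[P(E|S)/P(E|¬S)], hence O(S) = O(S|E)/LR.
Posterior odds = 0.859/(1−0.859) = 6.0922. LR = 0.55/0.21 = 2.6190.
Prior odds = 6.0922/2.6190 = 2.3262, so P(S) = 2.3262/(1+2.3262) ≈ 0.70.

P(S) = 0.70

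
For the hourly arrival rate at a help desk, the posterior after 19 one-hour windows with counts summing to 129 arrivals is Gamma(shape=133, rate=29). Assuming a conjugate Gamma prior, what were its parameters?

Gamma–Poisson conjugacy: posterior shape = α + Σxᵢ, posterior rate = β + n.
So α = 133 − 129 = 4 and β = 29 − 19 = 10.

Gamma(shape=4, rate=10)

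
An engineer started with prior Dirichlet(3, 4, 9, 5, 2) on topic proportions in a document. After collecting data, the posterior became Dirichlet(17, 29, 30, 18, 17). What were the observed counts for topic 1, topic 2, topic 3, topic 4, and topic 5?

For a Dirichlet(α) prior with multinomial counts c, the posterior is Dirichlet(α + c) componentwise.
Counts are posterior − prior componentwise: 17−3=14, 29−4=25, 30−9=21, 18−5=13, 17−2=15.

counts (14, 25, 21, 13, 15)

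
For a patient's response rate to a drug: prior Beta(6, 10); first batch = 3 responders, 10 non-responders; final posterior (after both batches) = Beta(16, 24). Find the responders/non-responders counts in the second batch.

7 responders and 4 non-responders

Because Beta–binomial updating is additive in the counts, the combined data contributed (α_post−α_prior, β_post−β_prior) successes and failures.
Total across both batches: 16−6=10 responders, 24−10=14 non-responders.
Subtract the first batch: 10−3=7 responders and 14−10=4 non-responders.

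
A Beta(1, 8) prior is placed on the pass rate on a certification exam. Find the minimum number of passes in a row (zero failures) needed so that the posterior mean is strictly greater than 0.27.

k = 2

After k passes and 0 failures the posterior is Beta(1+k, 8), with mean (1+k)/(1+8+k).
Set (1+k)/(9+k) > 0.27 and solve: k > (0.27·9 − 1)/(1 − 0.27) = 1.959.
The smallest integer exceeding 1.959 is 2.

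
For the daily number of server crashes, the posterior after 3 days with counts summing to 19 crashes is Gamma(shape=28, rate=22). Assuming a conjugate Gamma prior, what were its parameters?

Gamma(shape=9, rate=19)

Gamma–Poisson conjugacy: posterior shape = α + Σxᵢ, posterior rate = β + n.
So α = 28 − 19 = 9 and β = 22 − 3 = 19.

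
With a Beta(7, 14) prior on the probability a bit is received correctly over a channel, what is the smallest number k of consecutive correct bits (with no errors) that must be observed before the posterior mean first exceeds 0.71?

k = 28

After k correct bits and 0 errors the posterior is Beta(7+k, 14), with mean (7+k)/(7+14+k).
Set (7+k)/(21+k) > 0.71 and solve: k > (0.71·21 − 7)/(1 − 0.71) = 27.276.
The smallest integer exceeding 27.276 is 28.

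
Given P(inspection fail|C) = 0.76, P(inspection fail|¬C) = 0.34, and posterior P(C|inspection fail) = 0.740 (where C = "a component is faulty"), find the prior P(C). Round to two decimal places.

P(C) = 0.56

Bayes' rule in odds form gives O(C|E) = O(C)·[P(E|C)/P(E|¬C)], hence O(C) = O(C|E)/LR.
Posterior odds = 0.740/(1−0.740) = 2.8462. LR = 0.76/0.34 = 2.2353.
Prior odds = 2.8462/2.2353 = 1.2733, so P(C) = 1.2733/(1+1.2733) ≈ 0.56.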